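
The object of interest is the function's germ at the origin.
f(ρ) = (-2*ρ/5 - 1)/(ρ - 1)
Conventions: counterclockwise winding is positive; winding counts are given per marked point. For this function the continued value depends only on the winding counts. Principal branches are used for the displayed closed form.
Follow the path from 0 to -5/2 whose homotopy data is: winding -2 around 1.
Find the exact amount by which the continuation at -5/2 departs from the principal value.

Continued minus principal equals 0.

The function is rational, hence single-valued: continuing it around any pole returns the same value, so the difference is 0.


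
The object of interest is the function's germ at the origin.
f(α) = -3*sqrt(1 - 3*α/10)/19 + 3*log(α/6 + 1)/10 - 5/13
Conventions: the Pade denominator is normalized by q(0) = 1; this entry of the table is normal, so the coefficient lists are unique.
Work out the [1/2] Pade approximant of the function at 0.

Taylor coefficients needed (expand at 0): a_0 = -134/247, a_1 = 7/95, a_2 = -109/45600, a_3 = 5987/8208000.
Write the denominator as Q(α) = 1 + q1*α + q2*α^2. Requiring Q*f - P = O(α^4) with deg P <= 1 kills the coefficients of α^2..α^3 in Q*f:
  α^2: a_2 + q1*a_1 + q2*a_0 = 0, i.e. -109/45600 + (7/95)*q1 + (-134/247)*q2 = 0.
  α^3: a_3 + q1*a_2 + q2*a_1 = 0, i.e. 5987/8208000 + (-109/45600)*q1 + (7/95)*q2 = 0.
Solving this linear system: q1 = -222587/4189140, q2 = -3895177/335131200.
The numerator is Q*f truncated at degree 1: P0 = a_0 = -134/247; P1 = a_1 + q1*a_0 = 53034503/517358790.

The Pade approximant has numerator coefficients [-134/247, 53034503/517358790]; denominator coefficients [1, -222587/4189140, -3895177/335131200].


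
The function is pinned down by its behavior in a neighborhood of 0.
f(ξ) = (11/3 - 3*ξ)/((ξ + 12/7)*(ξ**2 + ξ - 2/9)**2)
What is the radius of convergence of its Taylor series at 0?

Denominator factor (ξ + 12/7): pole of order 1 at -12/7, modulus 12/7.
Denominator factor (ξ**2 + ξ - 2/9)^2: discriminant 17/9, real irrational roots -1/2 + (1/6)*sqrt(17) and -1/2 - (1/6)*sqrt(17); poles of order 2, moduli -1/2 + (1/6)*sqrt(17) and 1/2 + (1/6)*sqrt(17).
The radius of convergence is the smallest modulus among the singular points: -1/2 + (1/6)*sqrt(17).

The radius of convergence is -1/2 + (1/6)*sqrt(17).


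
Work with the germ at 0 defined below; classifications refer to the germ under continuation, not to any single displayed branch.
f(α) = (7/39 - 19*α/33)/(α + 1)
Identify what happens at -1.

The point is a pole of order 1.

The denominator factor α + 1 vanishes at -1 and appears to the power 1; the numerator there equals 108/143, nonzero, and no other factor vanishes.
Hence a pole whose order is the multiplicity, 1.


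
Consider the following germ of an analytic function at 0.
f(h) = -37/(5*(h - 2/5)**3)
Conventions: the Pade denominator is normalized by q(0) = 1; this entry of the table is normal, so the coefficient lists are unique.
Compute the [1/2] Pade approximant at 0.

The Pade approximant has numerator coefficients [925/8, 4625/48]; denominator coefficients [1, -20/3, 25/2].

Taylor coefficients needed (expand at 0): a_0 = 925/8, a_1 = 13875/16, a_2 = 69375/16, a_3 = 578125/32.
Write the denominator as Q(h) = 1 + q1*h + q2*h^2. Requiring Q*f - P = O(h^4) with deg P <= 1 kills the coefficients of h^2..h^3 in Q*f:
  h^2: a_2 + q1*a_1 + q2*a_0 = 0, i.e. 69375/16 + (13875/16)*q1 + (925/8)*q2 = 0.
  h^3: a_3 + q1*a_2 + q2*a_1 = 0, i.e. 578125/32 + (69375/16)*q1 + (13875/16)*q2 = 0.
Solving this linear system: q1 = -20/3, q2 = 25/2.
The numerator is Q*f truncated at degree 1: P0 = a_0 = 925/8; P1 = a_1 + q1*a_0 = 4625/48.


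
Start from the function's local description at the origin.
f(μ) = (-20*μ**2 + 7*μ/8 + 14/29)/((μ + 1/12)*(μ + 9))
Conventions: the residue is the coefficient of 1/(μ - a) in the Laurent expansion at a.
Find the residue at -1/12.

The residue is 2263/74472.

At the order-1 pole -1/12 set g(μ) = (μ - (-1/12))*f(μ) = (-20*μ**2 + 7*μ/8 + 14/29)/(μ + 9).
Simple pole: residue = g(a) at a = -1/12, which is 2263/74472.


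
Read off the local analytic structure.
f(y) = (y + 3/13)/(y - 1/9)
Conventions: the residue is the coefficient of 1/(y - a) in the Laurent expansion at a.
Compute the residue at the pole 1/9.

The residue is 40/117.

At the order-1 pole 1/9 set g(y) = (y - (1/9))*f(y) = y + 3/13.
Simple pole: residue = g(a) at a = 1/9, which is 40/117.


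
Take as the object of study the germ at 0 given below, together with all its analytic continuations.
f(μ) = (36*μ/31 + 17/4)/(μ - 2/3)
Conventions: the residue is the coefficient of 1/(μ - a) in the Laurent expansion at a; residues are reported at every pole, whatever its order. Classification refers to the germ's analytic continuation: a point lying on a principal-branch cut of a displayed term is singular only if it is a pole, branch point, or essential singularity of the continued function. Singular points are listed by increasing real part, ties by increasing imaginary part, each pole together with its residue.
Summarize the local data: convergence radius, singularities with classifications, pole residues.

Radius of convergence at 0: 2/3.
At 2/3: a pole of order 1; residue 623/124.

Denominator factor (μ - 2/3): pole of order 1 at 2/3, modulus 2/3.
The radius of convergence is the smallest modulus among the singular points: 2/3.
At the order-1 pole 2/3 set g(μ) = (μ - (2/3))*f(μ) = 36*μ/31 + 17/4.
Simple pole: residue = g(a) at a = 2/3, which is 623/124.


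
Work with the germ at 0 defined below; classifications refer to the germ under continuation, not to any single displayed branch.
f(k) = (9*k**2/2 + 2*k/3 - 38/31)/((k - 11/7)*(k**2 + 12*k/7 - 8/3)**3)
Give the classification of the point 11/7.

The point is a pole of order 1.

The denominator factor k - 11/7 vanishes at 11/7 and appears to the power 1; the numerator there equals 99653/9114, nonzero, and no other factor vanishes.
Hence a pole whose order is the multiplicity, 1.


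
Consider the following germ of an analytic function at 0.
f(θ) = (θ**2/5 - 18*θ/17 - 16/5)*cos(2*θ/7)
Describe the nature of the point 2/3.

There is no denominator, hence no pole anywhere.
The factor cos(2*θ/7) is entire.
So the germ continues analytically to 2/3.

The point is a regular point.


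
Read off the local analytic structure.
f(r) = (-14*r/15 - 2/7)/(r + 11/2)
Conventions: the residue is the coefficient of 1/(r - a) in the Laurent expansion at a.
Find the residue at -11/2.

The residue is 509/105.

At the order-1 pole -11/2 set g(r) = (r - (-11/2))*f(r) = -14*r/15 - 2/7.
Simple pole: residue = g(a) at a = -11/2, which is 509/105.


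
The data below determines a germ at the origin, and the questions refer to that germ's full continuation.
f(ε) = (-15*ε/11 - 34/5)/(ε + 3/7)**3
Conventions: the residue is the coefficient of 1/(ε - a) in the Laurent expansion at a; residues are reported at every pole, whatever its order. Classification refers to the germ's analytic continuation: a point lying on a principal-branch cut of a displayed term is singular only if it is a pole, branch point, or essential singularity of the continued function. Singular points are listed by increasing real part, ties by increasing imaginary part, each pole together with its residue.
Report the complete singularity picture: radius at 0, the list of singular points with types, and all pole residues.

Radius of convergence at 0: 3/7.
At -3/7: a pole of order 3; residue 0.

Denominator factor (ε + 3/7)^3: pole of order 3 at -3/7, modulus 3/7.
The radius of convergence is the smallest modulus among the singular points: 3/7.
At the order-3 pole -3/7 set g(ε) = (ε - (-3/7))^3*f(ε) = -15*ε/11 - 34/5.
Order-3 pole: residue = g''(a)/2; g''(-3/7) = 0, so the residue is 0.


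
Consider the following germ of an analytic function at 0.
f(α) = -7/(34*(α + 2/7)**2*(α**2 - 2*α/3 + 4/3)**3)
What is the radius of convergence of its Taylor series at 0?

Denominator factor (α + 2/7)^2: pole of order 2 at -2/7, modulus 2/7.
Denominator factor (α**2 - 2*α/3 + 4/3)^3: discriminant -44/9, complex-conjugate roots (1/3) + ((1/3)*sqrt(11))*i and (1/3) - ((1/3)*sqrt(11))*i; poles of order 3, moduli (2/3)*sqrt(3) and (2/3)*sqrt(3).
The radius of convergence is the smallest modulus among the singular points: 2/7.

The radius of convergence is 2/7.


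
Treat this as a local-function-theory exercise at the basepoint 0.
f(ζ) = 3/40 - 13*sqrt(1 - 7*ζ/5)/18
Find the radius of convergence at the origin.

Branch term (-13/18)*sqrt(1 - ζ/(5/7)): its argument vanishes at ζ = 5/7, a square-root branch point, modulus 5/7.
The radius of convergence is the smallest modulus among the singular points: 5/7.

The radius of convergence is 5/7.


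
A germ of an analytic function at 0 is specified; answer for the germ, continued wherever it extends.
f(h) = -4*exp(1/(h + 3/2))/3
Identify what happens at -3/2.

The exponent 1/(h - (-3/2)) has a pole at -3/2, so exp(1/(h - (-3/2))) takes every nonzero value near it: an essential singularity (not a pole of any order).

The point is an essential singularity.


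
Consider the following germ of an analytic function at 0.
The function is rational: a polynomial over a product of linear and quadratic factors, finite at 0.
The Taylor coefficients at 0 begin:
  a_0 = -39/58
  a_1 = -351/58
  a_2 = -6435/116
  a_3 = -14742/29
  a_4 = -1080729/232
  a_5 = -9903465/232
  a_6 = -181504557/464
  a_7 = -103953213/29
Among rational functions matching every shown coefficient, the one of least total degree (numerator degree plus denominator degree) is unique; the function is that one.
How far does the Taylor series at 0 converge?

No rational of total degree below 2 reproduces all 8 coefficients; solving the [0/2] Pade equations on them gives f(v) = 13/(29*(v**2 + 6*v - 2/3)), whose expansion matches every shown term.
Denominator factor (v**2 + 6*v - 2/3): discriminant 116/3, real irrational roots -3 + (1/3)*sqrt(87) and -3 - (1/3)*sqrt(87); poles of order 1, moduli -3 + (1/3)*sqrt(87) and 3 + (1/3)*sqrt(87).
The radius of convergence is the smallest modulus among the singular points: -3 + (1/3)*sqrt(87).

The radius of convergence is -3 + (1/3)*sqrt(87).


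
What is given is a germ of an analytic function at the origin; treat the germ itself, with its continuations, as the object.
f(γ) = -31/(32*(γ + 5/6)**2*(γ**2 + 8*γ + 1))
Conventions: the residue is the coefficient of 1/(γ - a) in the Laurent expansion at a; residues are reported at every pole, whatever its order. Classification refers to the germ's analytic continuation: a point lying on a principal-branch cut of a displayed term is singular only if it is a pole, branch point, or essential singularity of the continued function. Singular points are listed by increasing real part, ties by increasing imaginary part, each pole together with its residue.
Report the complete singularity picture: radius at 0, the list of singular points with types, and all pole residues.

Radius of convergence at 0: 4 - sqrt(15).
At -4 - sqrt(15): a pole of order 1; residue -15903/128164 + (83793/2563280)*sqrt(15).
At -5/6: a pole of order 2; residue 15903/64082.
At -4 + sqrt(15): a pole of order 1; residue -15903/128164 - (83793/2563280)*sqrt(15).

Denominator factor (γ + 5/6)^2: pole of order 2 at -5/6, modulus 5/6.
Denominator factor (γ**2 + 8*γ + 1): discriminant 60, real irrational roots -4 + sqrt(15) and -4 - sqrt(15); poles of order 1, moduli 4 - sqrt(15) and 4 + sqrt(15).
The radius of convergence is the smallest modulus among the singular points: 4 - sqrt(15).
The factor γ**2 + 8*γ + 1 splits as (γ - a)(γ - a') with a = -4 - sqrt(15), a' = -4 + sqrt(15). At the order-1 pole a set g(γ) = (γ - a)*f(γ) = [-31/(32*(γ + 5/6)**2)] / (γ - a').
Simple pole: residue = g(a) at a = -4 - sqrt(15), which is -15903/128164 + (83793/2563280)*sqrt(15).
At the order-2 pole -5/6 set g(γ) = (γ - (-5/6))^2*f(γ) = -31/(32*(γ**2 + 8*γ + 1)).
Order-2 pole: residue = g'(a); g'(-5/6) = 15903/64082, so the residue is 15903/64082.
The factor γ**2 + 8*γ + 1 splits as (γ - a)(γ - a') with a = -4 + sqrt(15), a' = -4 - sqrt(15). At the order-1 pole a set g(γ) = (γ - a)*f(γ) = [-31/(32*(γ + 5/6)**2)] / (γ - a').
Simple pole: residue = g(a) at a = -4 + sqrt(15), which is -15903/128164 - (83793/2563280)*sqrt(15).
List the singular points by increasing real part (a conjugate pair: the negative imaginary part first).


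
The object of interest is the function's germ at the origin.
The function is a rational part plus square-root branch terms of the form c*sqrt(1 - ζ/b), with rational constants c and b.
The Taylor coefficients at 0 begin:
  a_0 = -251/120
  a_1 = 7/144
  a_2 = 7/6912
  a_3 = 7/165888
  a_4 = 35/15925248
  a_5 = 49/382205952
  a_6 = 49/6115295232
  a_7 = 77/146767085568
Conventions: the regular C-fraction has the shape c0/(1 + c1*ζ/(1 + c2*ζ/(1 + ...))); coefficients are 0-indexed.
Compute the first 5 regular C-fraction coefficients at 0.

Taylor coefficients (read off): a_0 = -251/120, a_1 = 7/144, a_2 = 7/6912, a_3 = 7/165888, a_4 = 35/15925248.
c0 = a_0 = -251/120. Peel one level at a time: if S = 1 + c*ζ/S' with S'(0) = 1, then c is the ζ-coefficient of S and S' = c*ζ/(S - 1).
S_1 = c0/f = 1 + (35/1506)*ζ + (2065/2016032)*ζ^2 + ...; c1 = 35/1506.
S_2 = c1*ζ/(S_1 - 1) = 1 + (-177/4016)*ζ + (-1/2304)*ζ^2 + ...; c2 = -177/4016.
S_3 = c2*ζ/(S_2 - 1) = 1 + (-251/25488)*ζ + (-203561/649638144)*ζ^2 + ...; c3 = -251/25488.
S_4 = c3*ζ/(S_3 - 1) = 1 + (-811/25488)*ζ + ...; c4 = -811/25488.

The regular C-fraction coefficients are [-251/120, 35/1506, -177/4016, -251/25488, -811/25488].


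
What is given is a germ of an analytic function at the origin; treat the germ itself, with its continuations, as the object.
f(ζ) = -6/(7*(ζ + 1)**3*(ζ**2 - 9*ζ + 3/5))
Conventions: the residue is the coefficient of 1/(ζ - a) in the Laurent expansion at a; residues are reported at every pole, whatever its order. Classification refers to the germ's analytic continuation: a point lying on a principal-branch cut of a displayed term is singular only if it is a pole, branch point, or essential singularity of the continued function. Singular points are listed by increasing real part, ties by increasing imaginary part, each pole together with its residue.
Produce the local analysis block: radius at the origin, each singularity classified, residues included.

Denominator factor (ζ**2 - 9*ζ + 3/5): discriminant 393/5, real irrational roots 9/2 + (1/10)*sqrt(1965) and 9/2 - (1/10)*sqrt(1965); poles of order 1, moduli 9/2 + (1/10)*sqrt(1965) and 9/2 - (1/10)*sqrt(1965).
Denominator factor (ζ + 1)^3: pole of order 3 at -1, modulus 1.
The radius of convergence is the smallest modulus among the singular points: 9/2 - (1/10)*sqrt(1965).
At the order-3 pole -1 set g(ζ) = (ζ - (-1))^3*f(ζ) = -6/(7*(ζ**2 - 9*ζ + 3/5)).
Order-3 pole: residue = g''(a)/2; g''(-1) = -165600/1042139, so the residue is -82800/1042139.
The factor ζ**2 - 9*ζ + 3/5 splits as (ζ - a)(ζ - a') with a = 9/2 - (1/10)*sqrt(1965), a' = 9/2 + (1/10)*sqrt(1965). At the order-1 pole a set g(ζ) = (ζ - a)*f(ζ) = [-6/(7*(ζ + 1)**3)] / (ζ - a').
Simple pole: residue = g(a) at a = 9/2 - (1/10)*sqrt(1965), which is 41400/1042139 + (122650/136520209)*sqrt(1965).
The factor ζ**2 - 9*ζ + 3/5 splits as (ζ - a)(ζ - a') with a = 9/2 + (1/10)*sqrt(1965), a' = 9/2 - (1/10)*sqrt(1965). At the order-1 pole a set g(ζ) = (ζ - a)*f(ζ) = [-6/(7*(ζ + 1)**3)] / (ζ - a').
Simple pole: residue = g(a) at a = 9/2 + (1/10)*sqrt(1965), which is 41400/1042139 - (122650/136520209)*sqrt(1965).
List the singular points by increasing real part (a conjugate pair: the negative imaginary part first).

Radius of convergence at 0: 9/2 - (1/10)*sqrt(1965).
At -1: a pole of order 3; residue -82800/1042139.
At 9/2 - (1/10)*sqrt(1965): a pole of order 1; residue 41400/1042139 + (122650/136520209)*sqrt(1965).
At 9/2 + (1/10)*sqrt(1965): a pole of order 1; residue 41400/1042139 - (122650/136520209)*sqrt(1965).


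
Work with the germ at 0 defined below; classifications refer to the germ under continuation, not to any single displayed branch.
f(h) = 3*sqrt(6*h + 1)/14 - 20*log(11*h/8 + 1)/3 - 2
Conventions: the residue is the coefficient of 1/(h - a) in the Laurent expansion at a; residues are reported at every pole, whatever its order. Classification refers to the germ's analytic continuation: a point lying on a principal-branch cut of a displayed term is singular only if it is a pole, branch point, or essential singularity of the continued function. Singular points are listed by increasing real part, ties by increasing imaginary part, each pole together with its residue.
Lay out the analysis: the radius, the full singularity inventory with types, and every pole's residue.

Branch term (3/14)*sqrt(1 - h/(-1/6)): its argument vanishes at h = -1/6, a square-root branch point, modulus 1/6.
Branch term (-20/3)*log(1 - h/(-8/11)): its argument vanishes at h = -8/11, a logarithmic branch point, modulus 8/11.
The radius of convergence is the smallest modulus among the singular points: 1/6.
List the singular points by increasing real part (a conjugate pair: the negative imaginary part first).

Radius of convergence at 0: 1/6.
At -8/11: a logarithmic branch point.
At -1/6: an algebraic (square-root) branch point.


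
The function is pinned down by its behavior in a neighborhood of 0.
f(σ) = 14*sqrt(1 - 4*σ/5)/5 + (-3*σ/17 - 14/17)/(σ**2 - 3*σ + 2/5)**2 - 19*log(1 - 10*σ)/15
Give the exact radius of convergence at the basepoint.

Denominator factor (σ**2 - 3*σ + 2/5)^2: discriminant 37/5, real irrational roots 3/2 + (1/10)*sqrt(185) and 3/2 - (1/10)*sqrt(185); poles of order 2, moduli 3/2 + (1/10)*sqrt(185) and 3/2 - (1/10)*sqrt(185).
Branch term (14/5)*sqrt(1 - σ/(5/4)): its argument vanishes at σ = 5/4, a square-root branch point, modulus 5/4.
Branch term (-19/15)*log(1 - σ/(1/10)): its argument vanishes at σ = 1/10, a logarithmic branch point, modulus 1/10.
The radius of convergence is the smallest modulus among the singular points: 1/10.

The radius of convergence is 1/10.


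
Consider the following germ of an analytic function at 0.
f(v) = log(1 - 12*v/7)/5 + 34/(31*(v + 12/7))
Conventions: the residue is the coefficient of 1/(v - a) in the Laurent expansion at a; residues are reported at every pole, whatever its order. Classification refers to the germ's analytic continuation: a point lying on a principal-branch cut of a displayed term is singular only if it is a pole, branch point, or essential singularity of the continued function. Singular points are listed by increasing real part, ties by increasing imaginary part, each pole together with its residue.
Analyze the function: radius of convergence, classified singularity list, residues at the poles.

Radius of convergence at 0: 7/12.
At -12/7: a pole of order 1; residue 34/31.
At 7/12: a logarithmic branch point.

Denominator factor (v + 12/7): pole of order 1 at -12/7, modulus 12/7.
Branch term (1/5)*log(1 - v/(7/12)): its argument vanishes at v = 7/12, a logarithmic branch point, modulus 7/12.
The radius of convergence is the smallest modulus among the singular points: 7/12.
The branch term is analytic at -12/7 and contributes nothing to the residue; only the rational part matters.
At the order-1 pole -12/7 set g(v) = (v - (-12/7))*(rational part) = 34/31.
Simple pole: residue = g(a) at a = -12/7, which is 34/31.
List the singular points by increasing real part (a conjugate pair: the negative imaginary part first).


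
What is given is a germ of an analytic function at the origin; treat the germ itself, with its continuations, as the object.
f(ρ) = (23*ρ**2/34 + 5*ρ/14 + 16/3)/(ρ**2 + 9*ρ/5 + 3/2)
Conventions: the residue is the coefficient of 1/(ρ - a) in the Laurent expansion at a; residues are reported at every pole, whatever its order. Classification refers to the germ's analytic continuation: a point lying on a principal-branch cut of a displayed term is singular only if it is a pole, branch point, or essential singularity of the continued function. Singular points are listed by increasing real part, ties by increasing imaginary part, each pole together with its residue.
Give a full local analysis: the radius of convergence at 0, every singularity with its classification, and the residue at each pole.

Radius of convergence at 0: (1/2)*sqrt(6).
At (-9/10) - ((1/10)*sqrt(69))*i: a pole of order 1; residue (-256/595) + ((181823/492660)*sqrt(69))*i.
At (-9/10) + ((1/10)*sqrt(69))*i: a pole of order 1; residue (-256/595) - ((181823/492660)*sqrt(69))*i.

Denominator factor (ρ**2 + 9*ρ/5 + 3/2): discriminant -69/25, complex-conjugate roots (-9/10) + ((1/10)*sqrt(69))*i and (-9/10) - ((1/10)*sqrt(69))*i; poles of order 1, moduli (1/2)*sqrt(6) and (1/2)*sqrt(6).
The radius of convergence is the smallest modulus among the singular points: (1/2)*sqrt(6).
The factor ρ**2 + 9*ρ/5 + 3/2 splits as (ρ - a)(ρ - a') with a = (-9/10) - ((1/10)*sqrt(69))*i, a' = (-9/10) + ((1/10)*sqrt(69))*i. At the order-1 pole a set g(ρ) = (ρ - a)*f(ρ) = [23*ρ**2/34 + 5*ρ/14 + 16/3] / (ρ - a').
Simple pole: residue = g(a) at a = (-9/10) - ((1/10)*sqrt(69))*i, which is (-256/595) + ((181823/492660)*sqrt(69))*i.
The factor ρ**2 + 9*ρ/5 + 3/2 splits as (ρ - a)(ρ - a') with a = (-9/10) + ((1/10)*sqrt(69))*i, a' = (-9/10) - ((1/10)*sqrt(69))*i. At the order-1 pole a set g(ρ) = (ρ - a)*f(ρ) = [23*ρ**2/34 + 5*ρ/14 + 16/3] / (ρ - a').
Simple pole: residue = g(a) at a = (-9/10) + ((1/10)*sqrt(69))*i, which is (-256/595) - ((181823/492660)*sqrt(69))*i.
List the singular points by increasing real part (a conjugate pair: the negative imaginary part first).


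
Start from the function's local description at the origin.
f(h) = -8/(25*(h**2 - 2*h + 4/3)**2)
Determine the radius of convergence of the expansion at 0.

Denominator factor (h**2 - 2*h + 4/3)^2: discriminant -4/3, complex-conjugate roots (1) + ((1/3)*sqrt(3))*i and (1) - ((1/3)*sqrt(3))*i; poles of order 2, moduli (2/3)*sqrt(3) and (2/3)*sqrt(3).
The radius of convergence is the smallest modulus among the singular points: (2/3)*sqrt(3).

The radius of convergence is (2/3)*sqrt(3).


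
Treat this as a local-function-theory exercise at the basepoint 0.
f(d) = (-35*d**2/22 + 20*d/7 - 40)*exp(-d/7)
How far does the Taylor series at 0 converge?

The factor exp(-d/7) is entire and contributes no finite singular point.
The polynomial part has no poles.
No finite singular points: the Taylor series at 0 converges everywhere.

The radius of convergence is infinite.


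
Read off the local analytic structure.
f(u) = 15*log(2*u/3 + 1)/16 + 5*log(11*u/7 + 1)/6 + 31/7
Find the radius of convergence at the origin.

Branch term (15/16)*log(1 - u/(-3/2)): its argument vanishes at u = -3/2, a logarithmic branch point, modulus 3/2.
Branch term (5/6)*log(1 - u/(-7/11)): its argument vanishes at u = -7/11, a logarithmic branch point, modulus 7/11.
The radius of convergence is the smallest modulus among the singular points: 7/11.

The radius of convergence is 7/11.


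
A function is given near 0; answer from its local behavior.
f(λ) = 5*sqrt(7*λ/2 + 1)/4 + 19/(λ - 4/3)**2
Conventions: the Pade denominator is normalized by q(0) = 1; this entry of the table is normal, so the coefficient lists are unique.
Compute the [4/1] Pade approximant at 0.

Taylor coefficients needed (expand at 0): a_0 = 191/16, a_1 = 583/32, a_2 = 4127/256, a_3 = 10949/512, a_4 = 78485/8192, a_5 = 1086881/32768.
Write the denominator as Q(λ) = 1 + q1*λ. Requiring Q*f - P = O(λ^6) with deg P <= 4 kills the coefficients of λ^5..λ^5 in Q*f:
  λ^5: a_5 + q1*a_4 = 0, i.e. 1086881/32768 + (78485/8192)*q1 = 0.
Solving this linear system: q1 = -1086881/313940.
The numerator is Q*f truncated at degree 4: P0 = a_0 = 191/16; P1 = a_1 + q1*a_0 = -116080761/5023040; P2 = a_2 + q1*a_1 = -85763241/1826560; P3 = a_3 + q1*a_2 = -2766893357/80368640; P4 = a_4 + q1*a_3 = -41441145051/642949120.

The Pade approximant has numerator coefficients [191/16, -116080761/5023040, -85763241/1826560, -2766893357/80368640, -41441145051/642949120]; denominator coefficients [1, -1086881/313940].


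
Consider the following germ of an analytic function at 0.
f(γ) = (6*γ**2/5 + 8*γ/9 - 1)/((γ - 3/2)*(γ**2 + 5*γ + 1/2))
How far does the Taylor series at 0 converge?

Denominator factor (γ - 3/2): pole of order 1 at 3/2, modulus 3/2.
Denominator factor (γ**2 + 5*γ + 1/2): discriminant 23, real irrational roots -5/2 + (1/2)*sqrt(23) and -5/2 - (1/2)*sqrt(23); poles of order 1, moduli 5/2 - (1/2)*sqrt(23) and 5/2 + (1/2)*sqrt(23).
The radius of convergence is the smallest modulus among the singular points: 5/2 - (1/2)*sqrt(23).

The radius of convergence is 5/2 - (1/2)*sqrt(23).


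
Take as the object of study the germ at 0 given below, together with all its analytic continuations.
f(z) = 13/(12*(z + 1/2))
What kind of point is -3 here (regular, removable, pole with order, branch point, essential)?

The point is a regular point.

Denominator factors: z + 1/2 = -5/2 at z = -3 — none vanishes.
So the germ continues analytically to -3.


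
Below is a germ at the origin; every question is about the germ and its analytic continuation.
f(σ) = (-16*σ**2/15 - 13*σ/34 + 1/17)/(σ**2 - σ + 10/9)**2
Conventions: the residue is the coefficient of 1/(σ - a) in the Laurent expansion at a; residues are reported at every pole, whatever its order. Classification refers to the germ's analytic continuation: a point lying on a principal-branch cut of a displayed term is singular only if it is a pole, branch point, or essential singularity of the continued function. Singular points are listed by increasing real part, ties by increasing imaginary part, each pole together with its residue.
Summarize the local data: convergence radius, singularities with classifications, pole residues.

Denominator factor (σ**2 - σ + 10/9)^2: discriminant -31/9, complex-conjugate roots (1/2) + ((1/6)*sqrt(31))*i and (1/2) - ((1/6)*sqrt(31))*i; poles of order 2, moduli (1/3)*sqrt(10) and (1/3)*sqrt(10).
The radius of convergence is the smallest modulus among the singular points: (1/3)*sqrt(10).
The factor σ**2 - σ + 10/9 splits as (σ - a)(σ - a') with a = (1/2) - ((1/6)*sqrt(31))*i, a' = (1/2) + ((1/6)*sqrt(31))*i. At the order-2 pole a set g(σ) = (σ - a)^2*f(σ) = [-16*σ**2/15 - 13*σ/34 + 1/17] / (σ - a')^2.
Order-2 pole: residue = g'(a); g'((1/2) - ((1/6)*sqrt(31))*i) = -((2419/32674)*sqrt(31))*i, so the residue is -((2419/32674)*sqrt(31))*i.
The factor σ**2 - σ + 10/9 splits as (σ - a)(σ - a') with a = (1/2) + ((1/6)*sqrt(31))*i, a' = (1/2) - ((1/6)*sqrt(31))*i. At the order-2 pole a set g(σ) = (σ - a)^2*f(σ) = [-16*σ**2/15 - 13*σ/34 + 1/17] / (σ - a')^2.
Order-2 pole: residue = g'(a); g'((1/2) + ((1/6)*sqrt(31))*i) = ((2419/32674)*sqrt(31))*i, so the residue is ((2419/32674)*sqrt(31))*i.
List the singular points by increasing real part (a conjugate pair: the negative imaginary part first).

Radius of convergence at 0: (1/3)*sqrt(10).
At (1/2) - ((1/6)*sqrt(31))*i: a pole of order 2; residue -((2419/32674)*sqrt(31))*i.
At (1/2) + ((1/6)*sqrt(31))*i: a pole of order 2; residue ((2419/32674)*sqrt(31))*i.


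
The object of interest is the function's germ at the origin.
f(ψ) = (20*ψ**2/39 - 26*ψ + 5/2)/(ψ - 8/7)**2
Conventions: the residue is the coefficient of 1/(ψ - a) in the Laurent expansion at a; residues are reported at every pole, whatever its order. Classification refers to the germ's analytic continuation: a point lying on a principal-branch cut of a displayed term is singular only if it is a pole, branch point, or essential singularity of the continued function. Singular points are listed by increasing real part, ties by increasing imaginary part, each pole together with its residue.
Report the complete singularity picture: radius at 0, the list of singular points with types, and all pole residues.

Radius of convergence at 0: 8/7.
At 8/7: a pole of order 2; residue -6778/273.

Denominator factor (ψ - 8/7)^2: pole of order 2 at 8/7, modulus 8/7.
The radius of convergence is the smallest modulus among the singular points: 8/7.
At the order-2 pole 8/7 set g(ψ) = (ψ - (8/7))^2*f(ψ) = 20*ψ**2/39 - 26*ψ + 5/2.
Order-2 pole: residue = g'(a); g'(8/7) = -6778/273, so the residue is -6778/273.


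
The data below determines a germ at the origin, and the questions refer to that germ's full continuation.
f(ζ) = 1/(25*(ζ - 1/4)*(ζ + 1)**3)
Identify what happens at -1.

The denominator factor ζ + 1 vanishes at -1 and appears to the power 3; the numerator there equals 1/25, nonzero, and no other factor vanishes.
Hence a pole whose order is the multiplicity, 3.

The point is a pole of order 3.


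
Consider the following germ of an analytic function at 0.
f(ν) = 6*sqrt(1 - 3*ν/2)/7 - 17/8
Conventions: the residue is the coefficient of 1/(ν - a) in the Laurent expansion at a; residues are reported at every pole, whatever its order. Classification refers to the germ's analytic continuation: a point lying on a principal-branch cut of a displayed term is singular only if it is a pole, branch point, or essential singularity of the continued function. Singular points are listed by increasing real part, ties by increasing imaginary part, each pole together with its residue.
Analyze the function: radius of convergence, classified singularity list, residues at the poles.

Branch term (6/7)*sqrt(1 - ν/(2/3)): its argument vanishes at ν = 2/3, a square-root branch point, modulus 2/3.
The radius of convergence is the smallest modulus among the singular points: 2/3.

Radius of convergence at 0: 2/3.
At 2/3: an algebraic (square-root) branch point.


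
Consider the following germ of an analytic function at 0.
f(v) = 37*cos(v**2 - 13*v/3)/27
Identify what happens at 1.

There is no denominator, hence no pole anywhere.
The factor cos(v**2 - 13*v/3) is entire.
So the germ continues analytically to 1.

The point is a regular point.


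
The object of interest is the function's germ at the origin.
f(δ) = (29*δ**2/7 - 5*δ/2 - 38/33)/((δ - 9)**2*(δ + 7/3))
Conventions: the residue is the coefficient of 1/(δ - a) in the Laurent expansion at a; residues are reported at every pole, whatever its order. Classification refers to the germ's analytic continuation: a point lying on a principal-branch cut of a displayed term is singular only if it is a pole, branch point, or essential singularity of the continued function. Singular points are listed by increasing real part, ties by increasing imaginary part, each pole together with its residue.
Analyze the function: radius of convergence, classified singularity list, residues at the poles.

Denominator factor (δ - 9)^2: pole of order 2 at 9, modulus 9.
Denominator factor (δ + 7/3): pole of order 1 at -7/3, modulus 7/3.
The radius of convergence is the smallest modulus among the singular points: 7/3.
At the order-1 pole -7/3 set g(δ) = (δ - (-7/3))*f(δ) = (29*δ**2/7 - 5*δ/2 - 38/33)/(δ - 9)**2.
Simple pole: residue = g(a) at a = -7/3, which is 5393/25432.
At the order-2 pole 9 set g(δ) = (δ - (9))^2*f(δ) = (29*δ**2/7 - 5*δ/2 - 38/33)/(δ + 7/3).
Order-2 pole: residue = g'(a); g'(9) = 699777/178024, so the residue is 699777/178024.
List the singular points by increasing real part (a conjugate pair: the negative imaginary part first).

Radius of convergence at 0: 7/3.
At -7/3: a pole of order 1; residue 5393/25432.
At 9: a pole of order 2; residue 699777/178024.


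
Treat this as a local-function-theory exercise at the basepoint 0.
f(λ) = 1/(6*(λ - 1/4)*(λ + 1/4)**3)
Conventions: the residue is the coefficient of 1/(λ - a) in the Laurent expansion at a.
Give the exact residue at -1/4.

At the order-3 pole -1/4 set g(λ) = (λ - (-1/4))^3*f(λ) = 1/(6*(λ - 1/4)).
Order-3 pole: residue = g''(a)/2; g''(-1/4) = -8/3, so the residue is -4/3.

The residue is -4/3.


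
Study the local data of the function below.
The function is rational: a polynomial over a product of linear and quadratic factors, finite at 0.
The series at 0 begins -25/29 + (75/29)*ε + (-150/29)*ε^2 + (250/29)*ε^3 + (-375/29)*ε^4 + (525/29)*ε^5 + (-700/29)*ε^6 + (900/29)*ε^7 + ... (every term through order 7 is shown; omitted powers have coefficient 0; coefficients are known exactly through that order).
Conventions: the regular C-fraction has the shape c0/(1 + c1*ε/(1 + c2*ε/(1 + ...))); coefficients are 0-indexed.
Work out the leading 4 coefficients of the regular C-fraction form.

Taylor coefficients (read off): a_0 = -25/29, a_1 = 75/29, a_2 = -150/29, a_3 = 250/29.
c0 = a_0 = -25/29. Peel one level at a time: if S = 1 + c*ε/S' with S'(0) = 1, then c is the ε-coefficient of S and S' = c*ε/(S - 1).
S_1 = c0/f = 1 + (3)*ε + (3)*ε^2 + ...; c1 = 3.
S_2 = c1*ε/(S_1 - 1) = 1 + (-1)*ε + (2/3)*ε^2 + ...; c2 = -1.
S_3 = c2*ε/(S_2 - 1) = 1 + (2/3)*ε + ...; c3 = 2/3.

The regular C-fraction coefficients are [-25/29, 3, -1, 2/3].


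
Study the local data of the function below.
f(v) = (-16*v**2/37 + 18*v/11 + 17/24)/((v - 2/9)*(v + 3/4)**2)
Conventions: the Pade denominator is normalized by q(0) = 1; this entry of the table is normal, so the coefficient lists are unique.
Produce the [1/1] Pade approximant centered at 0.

Taylor coefficients needed (expand at 0): a_0 = -17/3, a_1 = -4649/198, a_2 = -129887/1332.
Write the denominator as Q(v) = 1 + q1*v. Requiring Q*f - P = O(v^3) with deg P <= 1 kills the coefficients of v^2..v^2 in Q*f:
  v^2: a_2 + q1*a_1 = 0, i.e. -129887/1332 + (-4649/198)*q1 = 0.
Solving this linear system: q1 = -1428757/344026.
The numerator is Q*f truncated at degree 1: P0 = a_0 = -17/3; P1 = a_1 + q1*a_0 = 922120/17029287.

The Pade approximant has numerator coefficients [-17/3, 922120/17029287]; denominator coefficients [1, -1428757/344026].


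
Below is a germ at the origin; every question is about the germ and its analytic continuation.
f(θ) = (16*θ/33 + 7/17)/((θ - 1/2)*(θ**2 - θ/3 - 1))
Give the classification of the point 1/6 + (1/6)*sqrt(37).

The point is a pole of order 1.

The denominator factor θ**2 - θ/3 - 1 vanishes at 1/6 + (1/6)*sqrt(37) and appears to the power 1; the numerator there equals 829/1683 + (8/99)*sqrt(37), nonzero, and no other factor vanishes.
Hence a pole whose order is the multiplicity, 1.


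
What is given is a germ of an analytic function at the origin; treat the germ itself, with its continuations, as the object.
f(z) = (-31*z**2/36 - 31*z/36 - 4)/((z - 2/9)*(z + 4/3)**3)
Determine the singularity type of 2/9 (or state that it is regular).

The point is a pole of order 1.

The denominator factor z - 2/9 vanishes at 2/9 and appears to the power 1; the numerator there equals -6173/1458, nonzero, and no other factor vanishes.
Hence a pole whose order is the multiplicity, 1.


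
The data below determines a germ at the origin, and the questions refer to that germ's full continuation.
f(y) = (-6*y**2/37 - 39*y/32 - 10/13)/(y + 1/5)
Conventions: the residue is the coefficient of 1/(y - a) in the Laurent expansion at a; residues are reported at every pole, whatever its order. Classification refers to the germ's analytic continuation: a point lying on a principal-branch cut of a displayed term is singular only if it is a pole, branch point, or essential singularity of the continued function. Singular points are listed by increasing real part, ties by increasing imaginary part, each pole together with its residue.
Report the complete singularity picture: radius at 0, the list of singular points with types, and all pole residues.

Radius of convergence at 0: 1/5.
At -1/5: a pole of order 1; residue -204701/384800.

Denominator factor (y + 1/5): pole of order 1 at -1/5, modulus 1/5.
The radius of convergence is the smallest modulus among the singular points: 1/5.
At the order-1 pole -1/5 set g(y) = (y - (-1/5))*f(y) = -6*y**2/37 - 39*y/32 - 10/13.
Simple pole: residue = g(a) at a = -1/5, which is -204701/384800.


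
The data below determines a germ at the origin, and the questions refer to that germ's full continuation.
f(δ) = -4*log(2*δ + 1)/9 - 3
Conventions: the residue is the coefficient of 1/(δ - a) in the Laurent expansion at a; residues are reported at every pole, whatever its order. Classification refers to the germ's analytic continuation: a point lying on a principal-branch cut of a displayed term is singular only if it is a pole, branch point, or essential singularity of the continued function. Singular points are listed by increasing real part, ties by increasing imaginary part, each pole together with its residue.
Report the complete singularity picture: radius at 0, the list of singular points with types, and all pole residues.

Radius of convergence at 0: 1/2.
At -1/2: a logarithmic branch point.

Branch term (-4/9)*log(1 - δ/(-1/2)): its argument vanishes at δ = -1/2, a logarithmic branch point, modulus 1/2.
The radius of convergence is the smallest modulus among the singular points: 1/2.


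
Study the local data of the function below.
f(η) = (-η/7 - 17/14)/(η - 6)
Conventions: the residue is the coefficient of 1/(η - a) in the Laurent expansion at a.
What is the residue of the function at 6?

The residue is -29/14.

At the order-1 pole 6 set g(η) = (η - (6))*f(η) = -η/7 - 17/14.
Simple pole: residue = g(a) at a = 6, which is -29/14.


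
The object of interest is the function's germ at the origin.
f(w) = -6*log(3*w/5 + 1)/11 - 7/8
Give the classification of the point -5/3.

The point is a logarithmic branch point.

The term (-6/11)*log(1 - w/(-5/3)) has argument 1 - -5/3/(-5/3) = 0 at -5/3: a logarithmic (infinitely-sheeted) branch point; the remaining terms are analytic or single-valued there.


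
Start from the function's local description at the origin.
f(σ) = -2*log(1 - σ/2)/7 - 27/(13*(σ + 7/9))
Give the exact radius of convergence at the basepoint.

Denominator factor (σ + 7/9): pole of order 1 at -7/9, modulus 7/9.
Branch term (-2/7)*log(1 - σ/(2)): its argument vanishes at σ = 2, a logarithmic branch point, modulus 2.
The radius of convergence is the smallest modulus among the singular points: 7/9.

The radius of convergence is 7/9.


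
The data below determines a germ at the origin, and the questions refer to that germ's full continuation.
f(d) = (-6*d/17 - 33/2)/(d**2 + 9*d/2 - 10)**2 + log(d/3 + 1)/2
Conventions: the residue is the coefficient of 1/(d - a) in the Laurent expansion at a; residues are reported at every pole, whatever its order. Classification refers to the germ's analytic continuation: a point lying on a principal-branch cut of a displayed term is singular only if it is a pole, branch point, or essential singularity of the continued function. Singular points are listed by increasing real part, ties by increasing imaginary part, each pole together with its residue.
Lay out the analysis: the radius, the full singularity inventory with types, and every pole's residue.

Radius of convergence at 0: -9/4 + (1/4)*sqrt(241).
At -9/4 - (1/4)*sqrt(241): a pole of order 2; residue -(4272/987377)*sqrt(241).
At -3: a logarithmic branch point.
At -9/4 + (1/4)*sqrt(241): a pole of order 2; residue (4272/987377)*sqrt(241).

Denominator factor (d**2 + 9*d/2 - 10)^2: discriminant 241/4, real irrational roots -9/4 + (1/4)*sqrt(241) and -9/4 - (1/4)*sqrt(241); poles of order 2, moduli -9/4 + (1/4)*sqrt(241) and 9/4 + (1/4)*sqrt(241).
Branch term (1/2)*log(1 - d/(-3)): its argument vanishes at d = -3, a logarithmic branch point, modulus 3.
The radius of convergence is the smallest modulus among the singular points: -9/4 + (1/4)*sqrt(241).
The branch term is analytic at -9/4 - (1/4)*sqrt(241) and contributes nothing to the residue; only the rational part matters.
The factor d**2 + 9*d/2 - 10 splits as (d - a)(d - a') with a = -9/4 - (1/4)*sqrt(241), a' = -9/4 + (1/4)*sqrt(241). At the order-2 pole a set g(d) = (d - a)^2*(rational part) = [-6*d/17 - 33/2] / (d - a')^2.
Order-2 pole: residue = g'(a); g'(-9/4 - (1/4)*sqrt(241)) = -(4272/987377)*sqrt(241), so the residue is -(4272/987377)*sqrt(241).
The branch term is analytic at -9/4 + (1/4)*sqrt(241) and contributes nothing to the residue; only the rational part matters.
The factor d**2 + 9*d/2 - 10 splits as (d - a)(d - a') with a = -9/4 + (1/4)*sqrt(241), a' = -9/4 - (1/4)*sqrt(241). At the order-2 pole a set g(d) = (d - a)^2*(rational part) = [-6*d/17 - 33/2] / (d - a')^2.
Order-2 pole: residue = g'(a); g'(-9/4 + (1/4)*sqrt(241)) = (4272/987377)*sqrt(241), so the residue is (4272/987377)*sqrt(241).
List the singular points by increasing real part (a conjugate pair: the negative imaginary part first).
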